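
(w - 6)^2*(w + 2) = w^3 - 10*w^2 + 12*w + 72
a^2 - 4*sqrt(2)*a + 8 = (a - 2*sqrt(2))^2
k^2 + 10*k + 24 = (k + 4)*(k + 6)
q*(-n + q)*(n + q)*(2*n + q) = -2*n^3*q - n^2*q^2 + 2*n*q^3 + q^4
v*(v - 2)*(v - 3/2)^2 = v^4 - 5*v^3 + 33*v^2/4 - 9*v/2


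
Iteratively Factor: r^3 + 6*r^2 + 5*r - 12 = (r + 3)*(r^2 + 3*r - 4) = (r - 1)*(r + 3)*(r + 4)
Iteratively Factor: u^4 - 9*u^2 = (u - 3)*(u^3 + 3*u^2) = u*(u - 3)*(u^2 + 3*u) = u^2*(u - 3)*(u + 3)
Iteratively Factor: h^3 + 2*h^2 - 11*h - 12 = (h + 1)*(h^2 + h - 12) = (h - 3)*(h + 1)*(h + 4)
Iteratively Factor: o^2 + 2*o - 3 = (o + 3)*(o - 1)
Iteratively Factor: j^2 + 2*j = (j)*(j + 2)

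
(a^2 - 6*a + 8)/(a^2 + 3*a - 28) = (a - 2)/(a + 7)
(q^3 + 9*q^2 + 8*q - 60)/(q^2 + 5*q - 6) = (q^2 + 3*q - 10)/(q - 1)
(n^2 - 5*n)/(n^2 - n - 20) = n/(n + 4)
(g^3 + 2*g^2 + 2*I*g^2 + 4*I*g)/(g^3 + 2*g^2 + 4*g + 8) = g/(g - 2*I)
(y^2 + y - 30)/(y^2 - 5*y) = (y + 6)/y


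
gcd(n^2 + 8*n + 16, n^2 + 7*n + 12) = n + 4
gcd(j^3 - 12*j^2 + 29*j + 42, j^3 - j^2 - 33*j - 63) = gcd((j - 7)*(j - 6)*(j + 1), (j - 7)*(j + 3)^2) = j - 7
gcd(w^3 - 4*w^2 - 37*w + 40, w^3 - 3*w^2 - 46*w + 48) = w^2 - 9*w + 8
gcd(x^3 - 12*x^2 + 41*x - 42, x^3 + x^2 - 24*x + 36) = x^2 - 5*x + 6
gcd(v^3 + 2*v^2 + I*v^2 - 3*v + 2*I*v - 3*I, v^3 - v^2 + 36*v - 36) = v - 1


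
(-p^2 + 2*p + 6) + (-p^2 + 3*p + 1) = -2*p^2 + 5*p + 7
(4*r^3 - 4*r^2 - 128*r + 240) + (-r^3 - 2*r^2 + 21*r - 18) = 3*r^3 - 6*r^2 - 107*r + 222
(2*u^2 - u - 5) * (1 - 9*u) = -18*u^3 + 11*u^2 + 44*u - 5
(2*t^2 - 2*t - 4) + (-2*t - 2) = 2*t^2 - 4*t - 6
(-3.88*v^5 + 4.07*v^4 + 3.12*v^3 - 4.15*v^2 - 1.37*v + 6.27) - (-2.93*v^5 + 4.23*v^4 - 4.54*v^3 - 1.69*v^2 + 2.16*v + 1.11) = -0.95*v^5 - 0.16*v^4 + 7.66*v^3 - 2.46*v^2 - 3.53*v + 5.16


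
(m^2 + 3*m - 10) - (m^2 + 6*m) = -3*m - 10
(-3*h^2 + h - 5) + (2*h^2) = -h^2 + h - 5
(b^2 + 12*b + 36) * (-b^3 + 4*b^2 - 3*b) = -b^5 - 8*b^4 + 9*b^3 + 108*b^2 - 108*b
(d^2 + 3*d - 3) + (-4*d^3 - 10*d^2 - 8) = -4*d^3 - 9*d^2 + 3*d - 11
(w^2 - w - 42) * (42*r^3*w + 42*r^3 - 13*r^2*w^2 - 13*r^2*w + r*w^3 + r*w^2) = 42*r^3*w^3 - 1806*r^3*w - 1764*r^3 - 13*r^2*w^4 + 559*r^2*w^2 + 546*r^2*w + r*w^5 - 43*r*w^3 - 42*r*w^2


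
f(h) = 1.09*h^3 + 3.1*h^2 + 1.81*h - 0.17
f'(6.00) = 156.73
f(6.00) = 357.73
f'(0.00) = 1.81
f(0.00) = -0.17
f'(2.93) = 48.05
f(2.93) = 59.16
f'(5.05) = 116.51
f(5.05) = 228.41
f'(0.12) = 2.60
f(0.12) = 0.09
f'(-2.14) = 3.52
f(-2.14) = -0.53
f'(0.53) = 6.01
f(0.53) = 1.82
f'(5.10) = 118.48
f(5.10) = 234.28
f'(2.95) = 48.56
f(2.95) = 60.13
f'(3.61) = 66.81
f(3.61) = 98.04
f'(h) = 3.27*h^2 + 6.2*h + 1.81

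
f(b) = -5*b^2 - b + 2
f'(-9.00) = 89.00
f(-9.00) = -394.00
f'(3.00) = -31.00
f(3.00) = -46.00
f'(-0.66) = 5.60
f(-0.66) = 0.48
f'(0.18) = -2.80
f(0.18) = 1.66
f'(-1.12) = 10.20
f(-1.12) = -3.15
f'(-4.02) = 39.20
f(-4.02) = -74.78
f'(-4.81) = 47.10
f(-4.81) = -108.87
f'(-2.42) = 23.20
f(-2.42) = -24.86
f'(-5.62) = 55.20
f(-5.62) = -150.30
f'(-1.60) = 15.00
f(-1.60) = -9.20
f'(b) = -10*b - 1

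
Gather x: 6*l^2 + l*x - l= 6*l^2 + l*x - l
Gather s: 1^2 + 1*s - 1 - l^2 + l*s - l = -l^2 - l + s*(l + 1)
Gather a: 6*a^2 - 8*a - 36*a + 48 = 6*a^2 - 44*a + 48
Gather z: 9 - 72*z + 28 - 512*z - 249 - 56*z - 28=-640*z - 240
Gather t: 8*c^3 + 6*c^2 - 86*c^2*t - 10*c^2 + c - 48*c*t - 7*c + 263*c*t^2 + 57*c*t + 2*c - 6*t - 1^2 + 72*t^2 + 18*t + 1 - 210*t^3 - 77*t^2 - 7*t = 8*c^3 - 4*c^2 - 4*c - 210*t^3 + t^2*(263*c - 5) + t*(-86*c^2 + 9*c + 5)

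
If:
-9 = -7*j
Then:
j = 9/7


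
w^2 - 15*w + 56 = (w - 8)*(w - 7)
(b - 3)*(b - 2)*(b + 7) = b^3 + 2*b^2 - 29*b + 42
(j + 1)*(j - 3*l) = j^2 - 3*j*l + j - 3*l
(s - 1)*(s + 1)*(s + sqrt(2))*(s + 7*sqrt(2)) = s^4 + 8*sqrt(2)*s^3 + 13*s^2 - 8*sqrt(2)*s - 14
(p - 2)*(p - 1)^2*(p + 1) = p^4 - 3*p^3 + p^2 + 3*p - 2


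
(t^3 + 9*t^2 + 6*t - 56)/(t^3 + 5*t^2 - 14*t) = (t + 4)/t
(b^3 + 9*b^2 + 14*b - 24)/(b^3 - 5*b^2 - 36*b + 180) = (b^2 + 3*b - 4)/(b^2 - 11*b + 30)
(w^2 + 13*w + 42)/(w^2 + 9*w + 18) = (w + 7)/(w + 3)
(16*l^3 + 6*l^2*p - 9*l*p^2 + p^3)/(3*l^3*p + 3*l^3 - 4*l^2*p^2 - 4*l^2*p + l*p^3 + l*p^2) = (16*l^3 + 6*l^2*p - 9*l*p^2 + p^3)/(l*(3*l^2*p + 3*l^2 - 4*l*p^2 - 4*l*p + p^3 + p^2))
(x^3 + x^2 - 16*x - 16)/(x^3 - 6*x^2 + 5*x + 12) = (x + 4)/(x - 3)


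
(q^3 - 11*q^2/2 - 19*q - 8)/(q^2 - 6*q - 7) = (-q^3 + 11*q^2/2 + 19*q + 8)/(-q^2 + 6*q + 7)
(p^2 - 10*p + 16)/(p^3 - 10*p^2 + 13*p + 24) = (p - 2)/(p^2 - 2*p - 3)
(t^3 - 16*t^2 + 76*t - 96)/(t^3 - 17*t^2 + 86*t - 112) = (t - 6)/(t - 7)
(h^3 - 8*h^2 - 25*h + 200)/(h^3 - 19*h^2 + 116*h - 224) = (h^2 - 25)/(h^2 - 11*h + 28)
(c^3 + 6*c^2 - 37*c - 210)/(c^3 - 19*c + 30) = (c^2 + c - 42)/(c^2 - 5*c + 6)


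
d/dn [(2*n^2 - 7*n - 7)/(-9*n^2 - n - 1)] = 65*n*(-n - 2)/(81*n^4 + 18*n^3 + 19*n^2 + 2*n + 1)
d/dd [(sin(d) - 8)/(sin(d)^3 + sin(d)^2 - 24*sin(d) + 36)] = (-2*sin(d)^3 + 23*sin(d)^2 + 16*sin(d) - 156)*cos(d)/(sin(d)^3 + sin(d)^2 - 24*sin(d) + 36)^2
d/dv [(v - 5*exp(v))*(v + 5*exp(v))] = 2*v - 50*exp(2*v)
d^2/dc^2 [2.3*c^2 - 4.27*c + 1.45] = 4.60000000000000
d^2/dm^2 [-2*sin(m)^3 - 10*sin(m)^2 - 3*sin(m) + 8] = 18*sin(m)^3 + 40*sin(m)^2 - 9*sin(m) - 20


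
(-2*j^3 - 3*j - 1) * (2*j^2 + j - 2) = -4*j^5 - 2*j^4 - 2*j^3 - 5*j^2 + 5*j + 2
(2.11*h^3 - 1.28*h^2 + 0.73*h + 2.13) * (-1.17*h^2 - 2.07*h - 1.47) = -2.4687*h^5 - 2.8701*h^4 - 1.3062*h^3 - 2.1216*h^2 - 5.4822*h - 3.1311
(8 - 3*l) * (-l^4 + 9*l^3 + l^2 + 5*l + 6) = 3*l^5 - 35*l^4 + 69*l^3 - 7*l^2 + 22*l + 48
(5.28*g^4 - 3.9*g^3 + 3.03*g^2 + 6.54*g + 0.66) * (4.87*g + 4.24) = 25.7136*g^5 + 3.3942*g^4 - 1.7799*g^3 + 44.697*g^2 + 30.9438*g + 2.7984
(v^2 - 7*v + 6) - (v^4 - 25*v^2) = -v^4 + 26*v^2 - 7*v + 6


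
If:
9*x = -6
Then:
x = -2/3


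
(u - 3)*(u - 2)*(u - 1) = u^3 - 6*u^2 + 11*u - 6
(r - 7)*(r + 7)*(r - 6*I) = r^3 - 6*I*r^2 - 49*r + 294*I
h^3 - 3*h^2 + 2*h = h*(h - 2)*(h - 1)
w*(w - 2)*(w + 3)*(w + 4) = w^4 + 5*w^3 - 2*w^2 - 24*w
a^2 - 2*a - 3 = (a - 3)*(a + 1)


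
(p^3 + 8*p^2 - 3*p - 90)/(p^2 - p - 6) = (p^2 + 11*p + 30)/(p + 2)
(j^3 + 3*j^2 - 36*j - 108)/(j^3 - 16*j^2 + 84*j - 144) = (j^2 + 9*j + 18)/(j^2 - 10*j + 24)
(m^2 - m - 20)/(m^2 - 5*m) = (m + 4)/m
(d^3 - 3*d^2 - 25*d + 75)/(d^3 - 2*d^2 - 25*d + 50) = (d - 3)/(d - 2)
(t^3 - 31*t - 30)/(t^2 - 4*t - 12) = (t^2 + 6*t + 5)/(t + 2)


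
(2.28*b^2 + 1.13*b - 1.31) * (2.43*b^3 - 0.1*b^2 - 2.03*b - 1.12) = 5.5404*b^5 + 2.5179*b^4 - 7.9247*b^3 - 4.7165*b^2 + 1.3937*b + 1.4672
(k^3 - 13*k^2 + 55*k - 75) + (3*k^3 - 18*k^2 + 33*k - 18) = 4*k^3 - 31*k^2 + 88*k - 93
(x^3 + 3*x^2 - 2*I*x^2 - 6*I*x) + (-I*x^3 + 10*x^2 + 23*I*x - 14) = x^3 - I*x^3 + 13*x^2 - 2*I*x^2 + 17*I*x - 14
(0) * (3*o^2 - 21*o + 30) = 0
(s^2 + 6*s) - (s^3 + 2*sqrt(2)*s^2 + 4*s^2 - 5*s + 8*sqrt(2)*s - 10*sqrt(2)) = -s^3 - 3*s^2 - 2*sqrt(2)*s^2 - 8*sqrt(2)*s + 11*s + 10*sqrt(2)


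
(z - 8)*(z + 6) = z^2 - 2*z - 48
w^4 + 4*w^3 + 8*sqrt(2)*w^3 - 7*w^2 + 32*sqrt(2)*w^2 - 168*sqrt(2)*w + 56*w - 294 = (w - 3)*(w + 7)*(w + sqrt(2))*(w + 7*sqrt(2))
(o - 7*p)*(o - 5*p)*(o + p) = o^3 - 11*o^2*p + 23*o*p^2 + 35*p^3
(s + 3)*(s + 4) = s^2 + 7*s + 12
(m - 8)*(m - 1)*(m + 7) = m^3 - 2*m^2 - 55*m + 56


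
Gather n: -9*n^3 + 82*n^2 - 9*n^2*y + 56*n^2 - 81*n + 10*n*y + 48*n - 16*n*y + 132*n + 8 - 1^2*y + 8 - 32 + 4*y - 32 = -9*n^3 + n^2*(138 - 9*y) + n*(99 - 6*y) + 3*y - 48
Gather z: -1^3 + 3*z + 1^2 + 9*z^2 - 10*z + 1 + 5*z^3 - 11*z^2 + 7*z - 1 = 5*z^3 - 2*z^2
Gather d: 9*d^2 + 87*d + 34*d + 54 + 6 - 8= 9*d^2 + 121*d + 52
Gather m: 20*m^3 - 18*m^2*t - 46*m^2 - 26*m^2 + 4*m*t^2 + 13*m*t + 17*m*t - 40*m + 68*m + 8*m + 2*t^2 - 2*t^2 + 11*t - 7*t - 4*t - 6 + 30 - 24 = 20*m^3 + m^2*(-18*t - 72) + m*(4*t^2 + 30*t + 36)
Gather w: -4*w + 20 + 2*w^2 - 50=2*w^2 - 4*w - 30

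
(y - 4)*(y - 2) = y^2 - 6*y + 8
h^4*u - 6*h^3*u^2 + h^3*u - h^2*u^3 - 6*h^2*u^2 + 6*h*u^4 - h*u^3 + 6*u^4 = (h - 6*u)*(h - u)*(h + u)*(h*u + u)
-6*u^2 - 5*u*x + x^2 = (-6*u + x)*(u + x)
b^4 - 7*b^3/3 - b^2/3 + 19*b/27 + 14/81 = (b - 7/3)*(b - 2/3)*(b + 1/3)^2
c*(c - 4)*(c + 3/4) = c^3 - 13*c^2/4 - 3*c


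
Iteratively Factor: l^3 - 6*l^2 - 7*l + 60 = (l - 5)*(l^2 - l - 12) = (l - 5)*(l - 4)*(l + 3)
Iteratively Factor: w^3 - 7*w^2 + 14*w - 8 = (w - 4)*(w^2 - 3*w + 2) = (w - 4)*(w - 2)*(w - 1)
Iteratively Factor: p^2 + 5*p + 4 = (p + 4)*(p + 1)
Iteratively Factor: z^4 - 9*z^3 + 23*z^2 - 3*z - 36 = (z - 4)*(z^3 - 5*z^2 + 3*z + 9) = (z - 4)*(z + 1)*(z^2 - 6*z + 9) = (z - 4)*(z - 3)*(z + 1)*(z - 3)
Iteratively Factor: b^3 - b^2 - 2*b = (b + 1)*(b^2 - 2*b) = (b - 2)*(b + 1)*(b)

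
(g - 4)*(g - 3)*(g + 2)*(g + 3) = g^4 - 2*g^3 - 17*g^2 + 18*g + 72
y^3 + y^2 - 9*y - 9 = (y - 3)*(y + 1)*(y + 3)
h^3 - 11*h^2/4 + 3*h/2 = h*(h - 2)*(h - 3/4)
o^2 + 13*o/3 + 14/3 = (o + 2)*(o + 7/3)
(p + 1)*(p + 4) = p^2 + 5*p + 4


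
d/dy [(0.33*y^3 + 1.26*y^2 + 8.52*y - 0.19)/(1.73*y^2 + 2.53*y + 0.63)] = (0.5709*y^4 + 1.6698*y^3 - 10.9281*y^2 + 2.245*y + 5.8483)/(2.9929*y^4 + 8.7538*y^3 + 8.5807*y^2 + 3.1878*y + 0.3969)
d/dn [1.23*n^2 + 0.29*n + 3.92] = 2.46*n + 0.29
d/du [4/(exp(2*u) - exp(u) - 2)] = (4 - 8*exp(u))*exp(u)/(-exp(2*u) + exp(u) + 2)^2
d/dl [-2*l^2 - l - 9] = -4*l - 1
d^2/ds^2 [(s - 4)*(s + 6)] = 2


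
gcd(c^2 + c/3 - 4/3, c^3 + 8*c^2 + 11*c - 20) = c - 1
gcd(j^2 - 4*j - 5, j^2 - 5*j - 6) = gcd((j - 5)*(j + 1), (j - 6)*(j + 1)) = j + 1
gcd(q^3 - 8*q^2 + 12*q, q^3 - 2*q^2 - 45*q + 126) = q - 6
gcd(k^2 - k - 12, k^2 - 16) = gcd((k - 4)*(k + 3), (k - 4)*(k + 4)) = k - 4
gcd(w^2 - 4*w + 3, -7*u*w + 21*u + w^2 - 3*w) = w - 3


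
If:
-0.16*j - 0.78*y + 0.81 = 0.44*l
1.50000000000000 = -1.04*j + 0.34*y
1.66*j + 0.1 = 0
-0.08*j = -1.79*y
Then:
No Solution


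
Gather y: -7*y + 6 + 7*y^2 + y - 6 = 7*y^2 - 6*y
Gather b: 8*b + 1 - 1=8*b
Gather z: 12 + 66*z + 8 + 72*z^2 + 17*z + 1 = 72*z^2 + 83*z + 21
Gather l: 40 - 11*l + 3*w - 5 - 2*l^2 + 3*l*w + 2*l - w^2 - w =-2*l^2 + l*(3*w - 9) - w^2 + 2*w + 35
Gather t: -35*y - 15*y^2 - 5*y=-15*y^2 - 40*y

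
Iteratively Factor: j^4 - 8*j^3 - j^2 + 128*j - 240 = (j - 3)*(j^3 - 5*j^2 - 16*j + 80) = (j - 3)*(j + 4)*(j^2 - 9*j + 20) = (j - 4)*(j - 3)*(j + 4)*(j - 5)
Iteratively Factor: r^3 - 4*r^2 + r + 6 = (r - 3)*(r^2 - r - 2) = (r - 3)*(r - 2)*(r + 1)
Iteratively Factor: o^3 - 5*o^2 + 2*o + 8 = (o + 1)*(o^2 - 6*o + 8) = (o - 2)*(o + 1)*(o - 4)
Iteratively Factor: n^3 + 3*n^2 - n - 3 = (n - 1)*(n^2 + 4*n + 3) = (n - 1)*(n + 1)*(n + 3)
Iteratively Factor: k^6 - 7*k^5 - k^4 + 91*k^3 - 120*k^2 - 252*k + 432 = (k - 3)*(k^5 - 4*k^4 - 13*k^3 + 52*k^2 + 36*k - 144) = (k - 4)*(k - 3)*(k^4 - 13*k^2 + 36) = (k - 4)*(k - 3)*(k + 3)*(k^3 - 3*k^2 - 4*k + 12) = (k - 4)*(k - 3)*(k + 2)*(k + 3)*(k^2 - 5*k + 6) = (k - 4)*(k - 3)^2*(k + 2)*(k + 3)*(k - 2)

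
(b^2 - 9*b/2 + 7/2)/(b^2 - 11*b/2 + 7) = (b - 1)/(b - 2)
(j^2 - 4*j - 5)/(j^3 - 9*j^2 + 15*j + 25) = 1/(j - 5)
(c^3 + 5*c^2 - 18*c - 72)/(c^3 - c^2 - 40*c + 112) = (c^2 + 9*c + 18)/(c^2 + 3*c - 28)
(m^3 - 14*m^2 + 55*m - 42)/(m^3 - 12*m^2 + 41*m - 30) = (m - 7)/(m - 5)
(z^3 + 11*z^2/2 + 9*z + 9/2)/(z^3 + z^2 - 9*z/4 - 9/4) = 2*(z + 3)/(2*z - 3)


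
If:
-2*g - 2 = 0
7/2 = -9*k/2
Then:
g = -1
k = -7/9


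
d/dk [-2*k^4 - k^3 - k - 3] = -8*k^3 - 3*k^2 - 1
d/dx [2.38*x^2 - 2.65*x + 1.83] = 4.76*x - 2.65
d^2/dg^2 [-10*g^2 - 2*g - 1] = -20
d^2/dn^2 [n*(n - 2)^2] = 6*n - 8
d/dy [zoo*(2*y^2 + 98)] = zoo*y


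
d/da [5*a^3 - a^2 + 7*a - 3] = 15*a^2 - 2*a + 7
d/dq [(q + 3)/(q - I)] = (-3 - I)/(q - I)^2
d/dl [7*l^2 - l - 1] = 14*l - 1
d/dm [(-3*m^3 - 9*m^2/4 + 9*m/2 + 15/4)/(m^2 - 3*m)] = 3*(-4*m^4 + 24*m^3 + 3*m^2 - 10*m + 15)/(4*m^2*(m^2 - 6*m + 9))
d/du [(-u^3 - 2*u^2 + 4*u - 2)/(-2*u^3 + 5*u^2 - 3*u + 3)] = (-9*u^4 + 22*u^3 - 35*u^2 + 8*u + 6)/(4*u^6 - 20*u^5 + 37*u^4 - 42*u^3 + 39*u^2 - 18*u + 9)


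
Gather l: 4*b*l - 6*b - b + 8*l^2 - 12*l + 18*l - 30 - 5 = -7*b + 8*l^2 + l*(4*b + 6) - 35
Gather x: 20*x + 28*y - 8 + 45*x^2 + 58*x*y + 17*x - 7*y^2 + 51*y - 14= 45*x^2 + x*(58*y + 37) - 7*y^2 + 79*y - 22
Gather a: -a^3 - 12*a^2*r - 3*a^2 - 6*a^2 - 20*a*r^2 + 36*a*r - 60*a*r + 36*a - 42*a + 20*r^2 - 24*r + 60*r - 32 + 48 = -a^3 + a^2*(-12*r - 9) + a*(-20*r^2 - 24*r - 6) + 20*r^2 + 36*r + 16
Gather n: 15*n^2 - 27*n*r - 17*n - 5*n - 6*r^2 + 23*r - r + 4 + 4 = 15*n^2 + n*(-27*r - 22) - 6*r^2 + 22*r + 8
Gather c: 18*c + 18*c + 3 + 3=36*c + 6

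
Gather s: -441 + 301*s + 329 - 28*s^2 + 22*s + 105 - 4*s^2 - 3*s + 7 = -32*s^2 + 320*s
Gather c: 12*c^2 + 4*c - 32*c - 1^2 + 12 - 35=12*c^2 - 28*c - 24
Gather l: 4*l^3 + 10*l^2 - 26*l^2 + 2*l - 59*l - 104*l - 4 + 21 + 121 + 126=4*l^3 - 16*l^2 - 161*l + 264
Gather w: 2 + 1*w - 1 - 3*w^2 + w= -3*w^2 + 2*w + 1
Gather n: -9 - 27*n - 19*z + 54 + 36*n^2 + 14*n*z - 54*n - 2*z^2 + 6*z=36*n^2 + n*(14*z - 81) - 2*z^2 - 13*z + 45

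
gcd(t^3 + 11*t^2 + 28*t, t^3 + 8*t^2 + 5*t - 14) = t + 7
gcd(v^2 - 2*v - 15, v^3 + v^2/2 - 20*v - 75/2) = v^2 - 2*v - 15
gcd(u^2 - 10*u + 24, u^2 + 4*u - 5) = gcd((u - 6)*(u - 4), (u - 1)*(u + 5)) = 1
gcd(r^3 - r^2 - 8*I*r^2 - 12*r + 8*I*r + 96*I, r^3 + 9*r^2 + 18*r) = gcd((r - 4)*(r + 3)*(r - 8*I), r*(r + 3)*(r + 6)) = r + 3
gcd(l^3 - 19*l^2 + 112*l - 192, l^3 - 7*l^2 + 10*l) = 1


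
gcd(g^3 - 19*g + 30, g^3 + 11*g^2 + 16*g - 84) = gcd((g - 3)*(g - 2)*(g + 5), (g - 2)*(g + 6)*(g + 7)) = g - 2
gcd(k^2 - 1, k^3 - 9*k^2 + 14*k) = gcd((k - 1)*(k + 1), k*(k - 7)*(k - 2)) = 1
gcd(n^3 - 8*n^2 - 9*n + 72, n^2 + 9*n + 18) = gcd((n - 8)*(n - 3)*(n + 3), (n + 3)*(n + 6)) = n + 3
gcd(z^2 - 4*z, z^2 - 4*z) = z^2 - 4*z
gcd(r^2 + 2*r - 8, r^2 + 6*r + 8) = r + 4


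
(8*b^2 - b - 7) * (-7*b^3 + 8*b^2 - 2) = -56*b^5 + 71*b^4 + 41*b^3 - 72*b^2 + 2*b + 14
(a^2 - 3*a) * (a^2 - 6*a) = a^4 - 9*a^3 + 18*a^2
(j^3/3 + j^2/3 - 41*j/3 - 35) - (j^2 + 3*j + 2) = j^3/3 - 2*j^2/3 - 50*j/3 - 37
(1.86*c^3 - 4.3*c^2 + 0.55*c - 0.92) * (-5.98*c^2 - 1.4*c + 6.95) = -11.1228*c^5 + 23.11*c^4 + 15.658*c^3 - 25.1534*c^2 + 5.1105*c - 6.394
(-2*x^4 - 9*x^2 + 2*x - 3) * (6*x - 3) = -12*x^5 + 6*x^4 - 54*x^3 + 39*x^2 - 24*x + 9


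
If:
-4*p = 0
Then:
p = 0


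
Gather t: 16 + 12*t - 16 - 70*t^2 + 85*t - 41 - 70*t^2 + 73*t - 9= -140*t^2 + 170*t - 50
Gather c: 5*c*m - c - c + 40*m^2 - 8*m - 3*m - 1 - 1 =c*(5*m - 2) + 40*m^2 - 11*m - 2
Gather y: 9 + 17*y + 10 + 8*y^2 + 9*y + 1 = 8*y^2 + 26*y + 20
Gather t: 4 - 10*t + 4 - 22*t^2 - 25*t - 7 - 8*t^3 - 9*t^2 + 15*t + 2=-8*t^3 - 31*t^2 - 20*t + 3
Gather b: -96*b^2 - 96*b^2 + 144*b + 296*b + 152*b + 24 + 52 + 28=-192*b^2 + 592*b + 104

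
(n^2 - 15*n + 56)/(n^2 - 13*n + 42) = (n - 8)/(n - 6)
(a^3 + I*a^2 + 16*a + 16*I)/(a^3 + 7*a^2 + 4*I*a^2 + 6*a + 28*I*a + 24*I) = (a^2 - 3*I*a + 4)/(a^2 + 7*a + 6)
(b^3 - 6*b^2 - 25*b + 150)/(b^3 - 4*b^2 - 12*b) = (b^2 - 25)/(b*(b + 2))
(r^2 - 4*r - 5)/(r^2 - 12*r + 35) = (r + 1)/(r - 7)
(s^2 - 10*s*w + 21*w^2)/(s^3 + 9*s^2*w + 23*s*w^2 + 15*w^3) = (s^2 - 10*s*w + 21*w^2)/(s^3 + 9*s^2*w + 23*s*w^2 + 15*w^3)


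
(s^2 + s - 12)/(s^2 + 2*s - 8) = (s - 3)/(s - 2)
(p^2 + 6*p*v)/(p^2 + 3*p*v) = (p + 6*v)/(p + 3*v)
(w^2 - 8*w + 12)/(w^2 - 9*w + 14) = (w - 6)/(w - 7)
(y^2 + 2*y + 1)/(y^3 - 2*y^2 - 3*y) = (y + 1)/(y*(y - 3))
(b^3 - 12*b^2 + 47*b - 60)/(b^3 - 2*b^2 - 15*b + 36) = (b^2 - 9*b + 20)/(b^2 + b - 12)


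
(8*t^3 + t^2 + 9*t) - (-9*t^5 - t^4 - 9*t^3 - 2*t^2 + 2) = 9*t^5 + t^4 + 17*t^3 + 3*t^2 + 9*t - 2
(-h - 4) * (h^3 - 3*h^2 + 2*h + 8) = -h^4 - h^3 + 10*h^2 - 16*h - 32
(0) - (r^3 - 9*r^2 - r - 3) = -r^3 + 9*r^2 + r + 3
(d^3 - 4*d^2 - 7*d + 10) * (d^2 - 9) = d^5 - 4*d^4 - 16*d^3 + 46*d^2 + 63*d - 90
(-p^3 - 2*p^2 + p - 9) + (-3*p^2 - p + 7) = -p^3 - 5*p^2 - 2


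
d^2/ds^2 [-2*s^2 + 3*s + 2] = -4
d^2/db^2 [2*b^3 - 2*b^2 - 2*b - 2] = 12*b - 4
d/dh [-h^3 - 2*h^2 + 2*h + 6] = -3*h^2 - 4*h + 2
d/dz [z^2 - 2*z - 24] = 2*z - 2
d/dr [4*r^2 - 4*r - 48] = 8*r - 4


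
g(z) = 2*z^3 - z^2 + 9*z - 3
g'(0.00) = 9.00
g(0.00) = -3.00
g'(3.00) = 57.00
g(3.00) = 69.00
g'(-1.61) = 27.77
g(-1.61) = -28.43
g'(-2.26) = 44.17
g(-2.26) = -51.53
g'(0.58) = 9.86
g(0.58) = 2.27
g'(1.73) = 23.50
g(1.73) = 19.93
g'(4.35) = 113.84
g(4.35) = 181.85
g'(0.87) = 11.80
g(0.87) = 5.39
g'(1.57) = 20.65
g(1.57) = 16.40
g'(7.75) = 353.88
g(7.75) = 937.66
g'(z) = 6*z^2 - 2*z + 9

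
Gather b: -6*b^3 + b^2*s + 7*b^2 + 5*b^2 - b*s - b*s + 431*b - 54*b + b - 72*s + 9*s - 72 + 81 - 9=-6*b^3 + b^2*(s + 12) + b*(378 - 2*s) - 63*s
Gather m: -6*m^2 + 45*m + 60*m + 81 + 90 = -6*m^2 + 105*m + 171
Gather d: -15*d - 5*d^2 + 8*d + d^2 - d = -4*d^2 - 8*d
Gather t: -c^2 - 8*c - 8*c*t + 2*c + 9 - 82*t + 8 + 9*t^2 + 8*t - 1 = -c^2 - 6*c + 9*t^2 + t*(-8*c - 74) + 16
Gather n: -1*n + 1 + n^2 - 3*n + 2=n^2 - 4*n + 3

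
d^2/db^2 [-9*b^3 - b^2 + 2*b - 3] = -54*b - 2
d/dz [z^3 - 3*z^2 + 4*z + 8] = 3*z^2 - 6*z + 4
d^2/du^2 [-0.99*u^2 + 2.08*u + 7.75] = -1.98000000000000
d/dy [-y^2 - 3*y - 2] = -2*y - 3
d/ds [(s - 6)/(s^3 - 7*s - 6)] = (s^3 - 7*s - (s - 6)*(3*s^2 - 7) - 6)/(-s^3 + 7*s + 6)^2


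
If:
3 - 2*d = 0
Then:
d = 3/2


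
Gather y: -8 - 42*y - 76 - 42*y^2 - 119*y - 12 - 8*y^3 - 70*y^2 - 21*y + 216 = -8*y^3 - 112*y^2 - 182*y + 120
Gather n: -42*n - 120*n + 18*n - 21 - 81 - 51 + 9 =-144*n - 144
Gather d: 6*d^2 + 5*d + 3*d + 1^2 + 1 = 6*d^2 + 8*d + 2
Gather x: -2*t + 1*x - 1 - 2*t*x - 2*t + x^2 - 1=-4*t + x^2 + x*(1 - 2*t) - 2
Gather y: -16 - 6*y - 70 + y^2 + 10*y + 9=y^2 + 4*y - 77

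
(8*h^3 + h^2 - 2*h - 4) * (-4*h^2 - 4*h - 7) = -32*h^5 - 36*h^4 - 52*h^3 + 17*h^2 + 30*h + 28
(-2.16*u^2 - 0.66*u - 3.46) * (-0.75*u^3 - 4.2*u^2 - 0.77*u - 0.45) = 1.62*u^5 + 9.567*u^4 + 7.0302*u^3 + 16.0122*u^2 + 2.9612*u + 1.557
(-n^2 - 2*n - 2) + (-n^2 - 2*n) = -2*n^2 - 4*n - 2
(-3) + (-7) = -10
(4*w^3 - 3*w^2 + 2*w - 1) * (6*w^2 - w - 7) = 24*w^5 - 22*w^4 - 13*w^3 + 13*w^2 - 13*w + 7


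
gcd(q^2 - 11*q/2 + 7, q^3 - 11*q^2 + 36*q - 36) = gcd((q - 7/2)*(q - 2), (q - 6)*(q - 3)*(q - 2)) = q - 2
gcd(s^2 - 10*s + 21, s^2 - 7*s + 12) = s - 3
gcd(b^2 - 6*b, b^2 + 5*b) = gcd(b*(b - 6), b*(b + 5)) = b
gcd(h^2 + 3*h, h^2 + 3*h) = h^2 + 3*h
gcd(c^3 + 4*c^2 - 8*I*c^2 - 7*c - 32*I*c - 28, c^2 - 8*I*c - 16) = 1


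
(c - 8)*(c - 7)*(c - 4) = c^3 - 19*c^2 + 116*c - 224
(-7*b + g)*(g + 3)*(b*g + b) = -7*b^2*g^2 - 28*b^2*g - 21*b^2 + b*g^3 + 4*b*g^2 + 3*b*g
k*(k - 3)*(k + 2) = k^3 - k^2 - 6*k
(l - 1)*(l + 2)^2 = l^3 + 3*l^2 - 4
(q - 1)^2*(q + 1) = q^3 - q^2 - q + 1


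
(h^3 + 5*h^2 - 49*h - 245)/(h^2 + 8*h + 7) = (h^2 - 2*h - 35)/(h + 1)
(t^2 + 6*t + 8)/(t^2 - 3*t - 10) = (t + 4)/(t - 5)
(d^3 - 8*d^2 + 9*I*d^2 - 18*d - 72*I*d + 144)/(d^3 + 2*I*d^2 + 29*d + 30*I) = (d^2 + d*(-8 + 3*I) - 24*I)/(d^2 - 4*I*d + 5)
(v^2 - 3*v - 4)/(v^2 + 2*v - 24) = (v + 1)/(v + 6)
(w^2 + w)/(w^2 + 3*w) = (w + 1)/(w + 3)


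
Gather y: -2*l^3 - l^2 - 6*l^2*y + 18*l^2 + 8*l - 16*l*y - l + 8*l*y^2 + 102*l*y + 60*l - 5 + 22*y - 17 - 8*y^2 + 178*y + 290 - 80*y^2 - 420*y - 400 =-2*l^3 + 17*l^2 + 67*l + y^2*(8*l - 88) + y*(-6*l^2 + 86*l - 220) - 132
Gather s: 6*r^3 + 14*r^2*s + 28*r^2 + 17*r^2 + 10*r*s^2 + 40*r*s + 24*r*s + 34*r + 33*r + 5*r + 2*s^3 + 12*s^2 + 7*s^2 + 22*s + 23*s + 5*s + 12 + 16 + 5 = 6*r^3 + 45*r^2 + 72*r + 2*s^3 + s^2*(10*r + 19) + s*(14*r^2 + 64*r + 50) + 33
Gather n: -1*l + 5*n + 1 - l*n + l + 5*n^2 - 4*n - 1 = 5*n^2 + n*(1 - l)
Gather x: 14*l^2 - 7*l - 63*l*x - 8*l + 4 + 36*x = 14*l^2 - 15*l + x*(36 - 63*l) + 4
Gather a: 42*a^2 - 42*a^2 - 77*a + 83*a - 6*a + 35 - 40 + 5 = 0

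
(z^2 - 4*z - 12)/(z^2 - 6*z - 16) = (z - 6)/(z - 8)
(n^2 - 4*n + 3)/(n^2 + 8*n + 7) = (n^2 - 4*n + 3)/(n^2 + 8*n + 7)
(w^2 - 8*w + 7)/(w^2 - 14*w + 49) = (w - 1)/(w - 7)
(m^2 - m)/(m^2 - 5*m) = (m - 1)/(m - 5)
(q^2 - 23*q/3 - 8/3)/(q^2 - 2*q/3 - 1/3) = (q - 8)/(q - 1)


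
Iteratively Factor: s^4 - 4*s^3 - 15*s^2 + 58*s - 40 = (s - 5)*(s^3 + s^2 - 10*s + 8) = (s - 5)*(s + 4)*(s^2 - 3*s + 2) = (s - 5)*(s - 1)*(s + 4)*(s - 2)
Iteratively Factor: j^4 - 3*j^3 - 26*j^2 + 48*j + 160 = (j + 4)*(j^3 - 7*j^2 + 2*j + 40) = (j - 4)*(j + 4)*(j^2 - 3*j - 10) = (j - 5)*(j - 4)*(j + 4)*(j + 2)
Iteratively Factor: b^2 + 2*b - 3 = (b + 3)*(b - 1)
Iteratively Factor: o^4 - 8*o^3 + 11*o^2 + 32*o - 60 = (o - 2)*(o^3 - 6*o^2 - o + 30) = (o - 3)*(o - 2)*(o^2 - 3*o - 10) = (o - 3)*(o - 2)*(o + 2)*(o - 5)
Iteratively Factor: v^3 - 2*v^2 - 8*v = (v - 4)*(v^2 + 2*v) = (v - 4)*(v + 2)*(v)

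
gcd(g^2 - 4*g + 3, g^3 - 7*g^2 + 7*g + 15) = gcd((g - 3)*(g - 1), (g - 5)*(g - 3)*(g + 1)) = g - 3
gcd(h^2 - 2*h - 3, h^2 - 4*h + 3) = h - 3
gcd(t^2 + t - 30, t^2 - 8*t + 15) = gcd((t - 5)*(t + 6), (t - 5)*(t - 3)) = t - 5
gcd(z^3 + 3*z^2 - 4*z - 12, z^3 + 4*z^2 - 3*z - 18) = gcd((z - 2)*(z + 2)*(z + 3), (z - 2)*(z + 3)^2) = z^2 + z - 6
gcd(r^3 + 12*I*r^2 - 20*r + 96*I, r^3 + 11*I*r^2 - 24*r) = r + 8*I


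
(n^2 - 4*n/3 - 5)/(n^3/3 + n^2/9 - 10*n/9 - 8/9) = 3*(3*n^2 - 4*n - 15)/(3*n^3 + n^2 - 10*n - 8)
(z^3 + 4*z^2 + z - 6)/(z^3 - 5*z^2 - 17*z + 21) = (z + 2)/(z - 7)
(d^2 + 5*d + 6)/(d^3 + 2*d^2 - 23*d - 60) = (d + 2)/(d^2 - d - 20)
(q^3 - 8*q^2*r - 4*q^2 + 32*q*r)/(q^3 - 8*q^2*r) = (q - 4)/q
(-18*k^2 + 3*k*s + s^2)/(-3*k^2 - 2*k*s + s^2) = (6*k + s)/(k + s)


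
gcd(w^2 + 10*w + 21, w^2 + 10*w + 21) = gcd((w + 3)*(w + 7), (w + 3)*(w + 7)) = w^2 + 10*w + 21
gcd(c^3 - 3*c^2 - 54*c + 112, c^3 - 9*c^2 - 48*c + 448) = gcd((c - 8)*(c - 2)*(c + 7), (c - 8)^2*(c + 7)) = c^2 - c - 56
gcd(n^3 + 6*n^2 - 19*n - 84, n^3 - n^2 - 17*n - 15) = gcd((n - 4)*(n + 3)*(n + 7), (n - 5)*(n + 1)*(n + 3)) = n + 3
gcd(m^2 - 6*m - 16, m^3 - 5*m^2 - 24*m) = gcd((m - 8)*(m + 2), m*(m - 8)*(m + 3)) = m - 8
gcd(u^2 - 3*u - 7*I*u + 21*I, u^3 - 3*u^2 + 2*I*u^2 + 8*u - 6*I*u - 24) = u - 3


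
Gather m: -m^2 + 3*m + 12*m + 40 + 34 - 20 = -m^2 + 15*m + 54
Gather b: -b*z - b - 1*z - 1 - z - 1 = b*(-z - 1) - 2*z - 2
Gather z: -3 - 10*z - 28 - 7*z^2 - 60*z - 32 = -7*z^2 - 70*z - 63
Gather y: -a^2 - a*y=-a^2 - a*y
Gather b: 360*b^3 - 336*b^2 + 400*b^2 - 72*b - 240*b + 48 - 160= 360*b^3 + 64*b^2 - 312*b - 112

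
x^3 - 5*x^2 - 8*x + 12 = (x - 6)*(x - 1)*(x + 2)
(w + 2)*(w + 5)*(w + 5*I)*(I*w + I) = I*w^4 - 5*w^3 + 8*I*w^3 - 40*w^2 + 17*I*w^2 - 85*w + 10*I*w - 50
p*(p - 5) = p^2 - 5*p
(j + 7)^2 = j^2 + 14*j + 49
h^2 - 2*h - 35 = (h - 7)*(h + 5)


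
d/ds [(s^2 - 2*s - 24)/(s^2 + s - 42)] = 3/(s^2 + 14*s + 49)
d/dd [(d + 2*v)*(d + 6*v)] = 2*d + 8*v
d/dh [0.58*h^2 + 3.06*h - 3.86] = 1.16*h + 3.06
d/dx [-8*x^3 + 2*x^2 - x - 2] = -24*x^2 + 4*x - 1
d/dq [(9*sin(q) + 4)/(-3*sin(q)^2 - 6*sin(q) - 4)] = 3*(9*sin(q)^2 + 8*sin(q) - 4)*cos(q)/(3*sin(q)^2 + 6*sin(q) + 4)^2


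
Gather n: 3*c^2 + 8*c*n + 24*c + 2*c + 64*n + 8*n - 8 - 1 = 3*c^2 + 26*c + n*(8*c + 72) - 9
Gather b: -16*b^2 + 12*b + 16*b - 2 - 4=-16*b^2 + 28*b - 6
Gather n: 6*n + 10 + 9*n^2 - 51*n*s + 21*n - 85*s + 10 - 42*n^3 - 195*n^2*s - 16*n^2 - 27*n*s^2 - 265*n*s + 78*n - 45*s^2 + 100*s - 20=-42*n^3 + n^2*(-195*s - 7) + n*(-27*s^2 - 316*s + 105) - 45*s^2 + 15*s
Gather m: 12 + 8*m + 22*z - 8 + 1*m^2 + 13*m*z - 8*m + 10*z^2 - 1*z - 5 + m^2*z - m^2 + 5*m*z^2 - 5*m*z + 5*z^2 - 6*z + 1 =m^2*z + m*(5*z^2 + 8*z) + 15*z^2 + 15*z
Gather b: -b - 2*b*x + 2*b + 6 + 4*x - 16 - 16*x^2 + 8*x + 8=b*(1 - 2*x) - 16*x^2 + 12*x - 2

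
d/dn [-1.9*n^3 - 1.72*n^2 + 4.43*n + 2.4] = -5.7*n^2 - 3.44*n + 4.43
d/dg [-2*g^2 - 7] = -4*g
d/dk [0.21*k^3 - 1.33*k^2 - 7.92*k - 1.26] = 0.63*k^2 - 2.66*k - 7.92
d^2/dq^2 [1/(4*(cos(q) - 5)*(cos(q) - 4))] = (-4*sin(q)^4 + 3*sin(q)^2 - 855*cos(q)/4 + 27*cos(3*q)/4 + 123)/(4*(cos(q) - 5)^3*(cos(q) - 4)^3)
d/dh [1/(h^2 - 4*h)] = 2*(2 - h)/(h^2*(h - 4)^2)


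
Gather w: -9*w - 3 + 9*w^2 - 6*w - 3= 9*w^2 - 15*w - 6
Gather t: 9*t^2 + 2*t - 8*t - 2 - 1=9*t^2 - 6*t - 3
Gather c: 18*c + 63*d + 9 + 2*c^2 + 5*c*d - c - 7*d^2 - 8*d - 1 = 2*c^2 + c*(5*d + 17) - 7*d^2 + 55*d + 8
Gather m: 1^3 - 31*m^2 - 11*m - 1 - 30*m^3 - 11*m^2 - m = -30*m^3 - 42*m^2 - 12*m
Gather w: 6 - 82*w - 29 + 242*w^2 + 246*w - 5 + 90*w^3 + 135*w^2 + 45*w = 90*w^3 + 377*w^2 + 209*w - 28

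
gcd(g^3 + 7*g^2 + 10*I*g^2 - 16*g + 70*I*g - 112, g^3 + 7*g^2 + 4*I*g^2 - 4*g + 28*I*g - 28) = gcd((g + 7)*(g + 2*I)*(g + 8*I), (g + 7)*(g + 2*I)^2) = g^2 + g*(7 + 2*I) + 14*I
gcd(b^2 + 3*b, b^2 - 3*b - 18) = b + 3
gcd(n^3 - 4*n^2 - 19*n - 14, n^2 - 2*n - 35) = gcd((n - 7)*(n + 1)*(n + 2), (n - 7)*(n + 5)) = n - 7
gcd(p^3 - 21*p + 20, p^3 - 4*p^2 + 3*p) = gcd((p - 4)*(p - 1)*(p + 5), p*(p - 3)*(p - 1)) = p - 1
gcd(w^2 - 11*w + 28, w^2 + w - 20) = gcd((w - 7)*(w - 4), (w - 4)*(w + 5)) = w - 4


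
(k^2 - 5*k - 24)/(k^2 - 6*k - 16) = (k + 3)/(k + 2)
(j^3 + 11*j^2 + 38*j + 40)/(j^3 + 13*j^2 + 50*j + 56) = (j + 5)/(j + 7)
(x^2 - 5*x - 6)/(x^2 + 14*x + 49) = (x^2 - 5*x - 6)/(x^2 + 14*x + 49)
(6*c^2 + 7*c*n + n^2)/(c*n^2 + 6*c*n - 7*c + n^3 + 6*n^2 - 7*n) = (6*c + n)/(n^2 + 6*n - 7)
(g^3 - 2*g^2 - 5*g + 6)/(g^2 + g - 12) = (g^2 + g - 2)/(g + 4)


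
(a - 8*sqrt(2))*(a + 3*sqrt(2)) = a^2 - 5*sqrt(2)*a - 48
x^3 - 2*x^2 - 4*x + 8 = (x - 2)^2*(x + 2)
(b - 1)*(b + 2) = b^2 + b - 2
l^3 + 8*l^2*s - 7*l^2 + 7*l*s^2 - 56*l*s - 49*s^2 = (l - 7)*(l + s)*(l + 7*s)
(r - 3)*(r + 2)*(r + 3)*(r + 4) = r^4 + 6*r^3 - r^2 - 54*r - 72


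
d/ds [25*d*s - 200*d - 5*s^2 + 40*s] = 25*d - 10*s + 40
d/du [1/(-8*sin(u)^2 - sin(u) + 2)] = (16*sin(u) + 1)*cos(u)/(8*sin(u)^2 + sin(u) - 2)^2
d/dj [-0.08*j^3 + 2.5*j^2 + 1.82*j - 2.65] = -0.24*j^2 + 5.0*j + 1.82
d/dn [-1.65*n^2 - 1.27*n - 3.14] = -3.3*n - 1.27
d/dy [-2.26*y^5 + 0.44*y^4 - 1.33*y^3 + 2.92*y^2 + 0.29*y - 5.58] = -11.3*y^4 + 1.76*y^3 - 3.99*y^2 + 5.84*y + 0.29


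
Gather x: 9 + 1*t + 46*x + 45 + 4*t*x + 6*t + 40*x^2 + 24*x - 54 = 7*t + 40*x^2 + x*(4*t + 70)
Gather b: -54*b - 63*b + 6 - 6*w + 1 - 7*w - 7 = -117*b - 13*w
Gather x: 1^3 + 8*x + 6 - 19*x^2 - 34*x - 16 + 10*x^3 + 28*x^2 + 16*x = 10*x^3 + 9*x^2 - 10*x - 9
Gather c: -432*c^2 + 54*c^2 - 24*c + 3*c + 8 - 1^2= -378*c^2 - 21*c + 7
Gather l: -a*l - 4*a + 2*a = -a*l - 2*a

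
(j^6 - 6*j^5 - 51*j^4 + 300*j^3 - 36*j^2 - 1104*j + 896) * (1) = j^6 - 6*j^5 - 51*j^4 + 300*j^3 - 36*j^2 - 1104*j + 896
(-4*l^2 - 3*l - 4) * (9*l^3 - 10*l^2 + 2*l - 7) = -36*l^5 + 13*l^4 - 14*l^3 + 62*l^2 + 13*l + 28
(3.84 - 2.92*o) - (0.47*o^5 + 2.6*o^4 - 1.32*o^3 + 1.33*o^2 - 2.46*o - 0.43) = -0.47*o^5 - 2.6*o^4 + 1.32*o^3 - 1.33*o^2 - 0.46*o + 4.27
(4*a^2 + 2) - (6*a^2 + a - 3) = -2*a^2 - a + 5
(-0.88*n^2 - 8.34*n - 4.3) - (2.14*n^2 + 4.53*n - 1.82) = -3.02*n^2 - 12.87*n - 2.48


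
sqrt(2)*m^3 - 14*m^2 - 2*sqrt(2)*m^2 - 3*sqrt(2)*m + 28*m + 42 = (m - 3)*(m - 7*sqrt(2))*(sqrt(2)*m + sqrt(2))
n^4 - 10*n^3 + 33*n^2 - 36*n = n*(n - 4)*(n - 3)^2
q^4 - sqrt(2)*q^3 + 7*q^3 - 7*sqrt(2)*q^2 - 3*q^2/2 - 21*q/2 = q*(q + 7)*(q - 3*sqrt(2)/2)*(q + sqrt(2)/2)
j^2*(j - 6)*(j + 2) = j^4 - 4*j^3 - 12*j^2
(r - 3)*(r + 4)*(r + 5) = r^3 + 6*r^2 - 7*r - 60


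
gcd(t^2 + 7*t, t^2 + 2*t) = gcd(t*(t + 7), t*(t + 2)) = t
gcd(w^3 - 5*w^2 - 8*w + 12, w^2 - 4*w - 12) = w^2 - 4*w - 12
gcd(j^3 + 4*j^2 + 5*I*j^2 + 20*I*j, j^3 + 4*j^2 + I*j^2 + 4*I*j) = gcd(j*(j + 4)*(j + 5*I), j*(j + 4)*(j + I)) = j^2 + 4*j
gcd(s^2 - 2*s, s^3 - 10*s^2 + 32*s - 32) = s - 2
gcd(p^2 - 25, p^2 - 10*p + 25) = p - 5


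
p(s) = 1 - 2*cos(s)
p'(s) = 2*sin(s)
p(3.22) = 2.99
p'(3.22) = -0.16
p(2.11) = 2.03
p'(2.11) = 1.72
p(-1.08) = 0.06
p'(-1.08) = -1.76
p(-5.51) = -0.43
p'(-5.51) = 1.40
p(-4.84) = 0.75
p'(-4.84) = 1.98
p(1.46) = 0.78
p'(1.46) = 1.99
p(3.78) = 2.61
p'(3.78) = -1.19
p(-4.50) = 1.42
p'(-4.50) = 1.96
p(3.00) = 2.98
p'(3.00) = 0.28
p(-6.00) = -0.92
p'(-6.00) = 0.56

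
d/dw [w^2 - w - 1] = 2*w - 1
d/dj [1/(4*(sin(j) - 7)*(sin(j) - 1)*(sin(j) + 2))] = 3*(4*sin(j) + cos(j)^2 + 2)*cos(j)/(4*(sin(j) - 7)^2*(sin(j) - 1)^2*(sin(j) + 2)^2)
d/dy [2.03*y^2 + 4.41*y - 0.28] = 4.06*y + 4.41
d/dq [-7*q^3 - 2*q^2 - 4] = q*(-21*q - 4)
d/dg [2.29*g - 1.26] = 2.29000000000000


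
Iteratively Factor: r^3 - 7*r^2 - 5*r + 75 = (r + 3)*(r^2 - 10*r + 25) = (r - 5)*(r + 3)*(r - 5)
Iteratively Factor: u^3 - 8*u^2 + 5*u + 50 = (u + 2)*(u^2 - 10*u + 25) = (u - 5)*(u + 2)*(u - 5)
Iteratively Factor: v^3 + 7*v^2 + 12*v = (v + 4)*(v^2 + 3*v) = v*(v + 4)*(v + 3)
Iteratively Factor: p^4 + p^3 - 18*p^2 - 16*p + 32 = (p + 2)*(p^3 - p^2 - 16*p + 16) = (p - 4)*(p + 2)*(p^2 + 3*p - 4) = (p - 4)*(p + 2)*(p + 4)*(p - 1)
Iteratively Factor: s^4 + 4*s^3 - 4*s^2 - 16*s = (s)*(s^3 + 4*s^2 - 4*s - 16) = s*(s + 4)*(s^2 - 4) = s*(s + 2)*(s + 4)*(s - 2)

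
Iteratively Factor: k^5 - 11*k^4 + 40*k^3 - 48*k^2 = (k)*(k^4 - 11*k^3 + 40*k^2 - 48*k) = k*(k - 4)*(k^3 - 7*k^2 + 12*k) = k*(k - 4)*(k - 3)*(k^2 - 4*k) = k*(k - 4)^2*(k - 3)*(k)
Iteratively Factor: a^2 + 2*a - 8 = (a + 4)*(a - 2)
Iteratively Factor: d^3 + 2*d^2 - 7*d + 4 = (d - 1)*(d^2 + 3*d - 4) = (d - 1)^2*(d + 4)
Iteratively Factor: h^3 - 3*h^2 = (h)*(h^2 - 3*h) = h^2*(h - 3)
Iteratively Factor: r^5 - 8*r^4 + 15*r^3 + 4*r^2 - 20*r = (r - 2)*(r^4 - 6*r^3 + 3*r^2 + 10*r) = (r - 5)*(r - 2)*(r^3 - r^2 - 2*r) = r*(r - 5)*(r - 2)*(r^2 - r - 2) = r*(r - 5)*(r - 2)*(r + 1)*(r - 2)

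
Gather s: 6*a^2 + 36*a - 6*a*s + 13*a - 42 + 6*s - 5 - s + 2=6*a^2 + 49*a + s*(5 - 6*a) - 45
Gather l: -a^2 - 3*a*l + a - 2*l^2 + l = -a^2 + a - 2*l^2 + l*(1 - 3*a)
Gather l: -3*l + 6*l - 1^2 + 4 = 3*l + 3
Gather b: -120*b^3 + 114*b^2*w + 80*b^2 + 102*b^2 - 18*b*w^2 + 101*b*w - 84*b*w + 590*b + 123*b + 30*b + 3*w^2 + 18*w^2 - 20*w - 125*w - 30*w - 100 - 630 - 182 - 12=-120*b^3 + b^2*(114*w + 182) + b*(-18*w^2 + 17*w + 743) + 21*w^2 - 175*w - 924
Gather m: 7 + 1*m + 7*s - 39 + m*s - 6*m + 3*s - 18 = m*(s - 5) + 10*s - 50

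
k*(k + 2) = k^2 + 2*k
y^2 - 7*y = y*(y - 7)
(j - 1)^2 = j^2 - 2*j + 1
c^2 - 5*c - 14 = (c - 7)*(c + 2)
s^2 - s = s*(s - 1)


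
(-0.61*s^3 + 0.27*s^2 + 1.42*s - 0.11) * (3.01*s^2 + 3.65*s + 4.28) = -1.8361*s^5 - 1.4138*s^4 + 2.6489*s^3 + 6.0075*s^2 + 5.6761*s - 0.4708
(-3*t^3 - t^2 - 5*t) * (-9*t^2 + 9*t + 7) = 27*t^5 - 18*t^4 + 15*t^3 - 52*t^2 - 35*t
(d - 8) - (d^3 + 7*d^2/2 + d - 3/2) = -d^3 - 7*d^2/2 - 13/2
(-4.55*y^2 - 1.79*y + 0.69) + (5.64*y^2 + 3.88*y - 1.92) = 1.09*y^2 + 2.09*y - 1.23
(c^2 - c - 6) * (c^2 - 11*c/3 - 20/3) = c^4 - 14*c^3/3 - 9*c^2 + 86*c/3 + 40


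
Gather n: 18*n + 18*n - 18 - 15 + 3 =36*n - 30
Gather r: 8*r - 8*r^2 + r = -8*r^2 + 9*r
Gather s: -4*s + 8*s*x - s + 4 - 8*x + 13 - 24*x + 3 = s*(8*x - 5) - 32*x + 20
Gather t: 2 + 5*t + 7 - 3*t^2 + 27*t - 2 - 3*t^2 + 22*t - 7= -6*t^2 + 54*t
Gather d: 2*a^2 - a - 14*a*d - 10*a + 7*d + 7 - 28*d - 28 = 2*a^2 - 11*a + d*(-14*a - 21) - 21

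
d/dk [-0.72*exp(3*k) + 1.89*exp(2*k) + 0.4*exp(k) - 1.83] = (-2.16*exp(2*k) + 3.78*exp(k) + 0.4)*exp(k)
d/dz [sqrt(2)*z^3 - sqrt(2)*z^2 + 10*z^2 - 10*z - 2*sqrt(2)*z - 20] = 3*sqrt(2)*z^2 - 2*sqrt(2)*z + 20*z - 10 - 2*sqrt(2)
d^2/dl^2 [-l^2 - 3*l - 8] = -2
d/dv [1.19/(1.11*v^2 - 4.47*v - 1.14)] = (5.3193 - 2.6418*v)/(-1.11*v^2 + 4.47*v + 1.14)^2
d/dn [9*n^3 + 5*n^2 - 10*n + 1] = 27*n^2 + 10*n - 10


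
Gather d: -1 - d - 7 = -d - 8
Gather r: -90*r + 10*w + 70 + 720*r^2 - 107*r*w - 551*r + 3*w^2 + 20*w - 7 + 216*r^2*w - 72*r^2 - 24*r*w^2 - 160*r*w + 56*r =r^2*(216*w + 648) + r*(-24*w^2 - 267*w - 585) + 3*w^2 + 30*w + 63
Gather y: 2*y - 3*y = -y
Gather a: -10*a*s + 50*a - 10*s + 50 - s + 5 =a*(50 - 10*s) - 11*s + 55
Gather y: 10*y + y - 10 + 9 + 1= 11*y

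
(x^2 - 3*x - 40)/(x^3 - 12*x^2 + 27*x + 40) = (x + 5)/(x^2 - 4*x - 5)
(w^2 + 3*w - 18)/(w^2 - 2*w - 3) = (w + 6)/(w + 1)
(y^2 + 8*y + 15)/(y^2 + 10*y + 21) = (y + 5)/(y + 7)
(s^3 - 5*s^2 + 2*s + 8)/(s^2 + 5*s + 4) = (s^2 - 6*s + 8)/(s + 4)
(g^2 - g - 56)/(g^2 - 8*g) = (g + 7)/g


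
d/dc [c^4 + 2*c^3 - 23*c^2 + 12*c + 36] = 4*c^3 + 6*c^2 - 46*c + 12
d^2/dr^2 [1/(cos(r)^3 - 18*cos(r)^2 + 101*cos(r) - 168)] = ((407*cos(r) - 144*cos(2*r) + 9*cos(3*r))*(cos(r)^3 - 18*cos(r)^2 + 101*cos(r) - 168)/4 + 2*(3*cos(r)^2 - 36*cos(r) + 101)^2*sin(r)^2)/(cos(r)^3 - 18*cos(r)^2 + 101*cos(r) - 168)^3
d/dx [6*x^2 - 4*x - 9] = 12*x - 4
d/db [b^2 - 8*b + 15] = 2*b - 8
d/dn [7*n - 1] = 7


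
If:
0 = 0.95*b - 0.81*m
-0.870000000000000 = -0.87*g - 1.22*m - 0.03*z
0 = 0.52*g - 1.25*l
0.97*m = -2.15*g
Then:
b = 0.896434921264152 - 0.0309115490091087*z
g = 0.0163565847900624*z - 0.474340958911809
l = 0.00680433927266595*z - 0.197325838907313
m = 1.05137429037154 - 0.0362542858748806*z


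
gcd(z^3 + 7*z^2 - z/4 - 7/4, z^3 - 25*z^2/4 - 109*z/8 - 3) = 1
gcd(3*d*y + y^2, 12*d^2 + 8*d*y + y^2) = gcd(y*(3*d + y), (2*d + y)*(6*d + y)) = 1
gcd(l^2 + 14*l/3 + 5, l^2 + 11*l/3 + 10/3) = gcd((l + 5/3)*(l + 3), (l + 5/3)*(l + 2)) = l + 5/3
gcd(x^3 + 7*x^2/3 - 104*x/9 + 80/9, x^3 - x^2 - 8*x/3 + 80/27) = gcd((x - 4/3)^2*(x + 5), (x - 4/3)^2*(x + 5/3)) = x^2 - 8*x/3 + 16/9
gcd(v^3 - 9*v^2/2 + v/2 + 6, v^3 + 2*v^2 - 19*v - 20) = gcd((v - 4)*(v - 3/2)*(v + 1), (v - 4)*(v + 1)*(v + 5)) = v^2 - 3*v - 4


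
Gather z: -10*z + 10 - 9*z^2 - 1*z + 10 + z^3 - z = z^3 - 9*z^2 - 12*z + 20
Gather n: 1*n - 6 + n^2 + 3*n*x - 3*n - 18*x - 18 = n^2 + n*(3*x - 2) - 18*x - 24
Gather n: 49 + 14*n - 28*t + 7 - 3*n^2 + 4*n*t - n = -3*n^2 + n*(4*t + 13) - 28*t + 56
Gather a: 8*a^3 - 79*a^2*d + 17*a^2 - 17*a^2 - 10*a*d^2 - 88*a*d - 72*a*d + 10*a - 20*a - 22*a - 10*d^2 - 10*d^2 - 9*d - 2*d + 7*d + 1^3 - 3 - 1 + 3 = 8*a^3 - 79*a^2*d + a*(-10*d^2 - 160*d - 32) - 20*d^2 - 4*d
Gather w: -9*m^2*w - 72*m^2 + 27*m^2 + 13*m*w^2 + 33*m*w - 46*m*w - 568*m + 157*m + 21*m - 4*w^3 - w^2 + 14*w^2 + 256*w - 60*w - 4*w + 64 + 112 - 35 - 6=-45*m^2 - 390*m - 4*w^3 + w^2*(13*m + 13) + w*(-9*m^2 - 13*m + 192) + 135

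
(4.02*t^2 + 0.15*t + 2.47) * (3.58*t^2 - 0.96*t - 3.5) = 14.3916*t^4 - 3.3222*t^3 - 5.3714*t^2 - 2.8962*t - 8.645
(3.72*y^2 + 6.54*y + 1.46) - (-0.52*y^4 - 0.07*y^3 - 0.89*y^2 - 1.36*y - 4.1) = 0.52*y^4 + 0.07*y^3 + 4.61*y^2 + 7.9*y + 5.56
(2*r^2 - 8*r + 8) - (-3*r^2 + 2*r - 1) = 5*r^2 - 10*r + 9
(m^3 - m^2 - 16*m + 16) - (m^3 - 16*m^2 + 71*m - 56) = 15*m^2 - 87*m + 72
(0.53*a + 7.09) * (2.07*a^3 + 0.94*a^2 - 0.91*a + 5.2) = 1.0971*a^4 + 15.1745*a^3 + 6.1823*a^2 - 3.6959*a + 36.868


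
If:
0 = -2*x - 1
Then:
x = -1/2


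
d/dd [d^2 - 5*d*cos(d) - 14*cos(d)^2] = 5*d*sin(d) + 2*d + 14*sin(2*d) - 5*cos(d)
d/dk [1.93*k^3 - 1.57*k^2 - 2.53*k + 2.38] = 5.79*k^2 - 3.14*k - 2.53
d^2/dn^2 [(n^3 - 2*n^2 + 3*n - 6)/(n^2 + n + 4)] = 4*(n^3 + 9*n^2 - 3*n - 13)/(n^6 + 3*n^5 + 15*n^4 + 25*n^3 + 60*n^2 + 48*n + 64)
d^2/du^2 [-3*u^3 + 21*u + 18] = -18*u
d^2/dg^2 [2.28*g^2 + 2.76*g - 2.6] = 4.56000000000000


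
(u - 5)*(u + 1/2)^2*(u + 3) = u^4 - u^3 - 67*u^2/4 - 31*u/2 - 15/4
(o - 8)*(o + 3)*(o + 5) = o^3 - 49*o - 120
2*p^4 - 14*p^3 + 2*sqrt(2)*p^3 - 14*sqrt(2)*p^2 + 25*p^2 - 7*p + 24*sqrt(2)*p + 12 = (p - 4)*(p - 3)*(sqrt(2)*p + 1)^2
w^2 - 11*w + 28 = (w - 7)*(w - 4)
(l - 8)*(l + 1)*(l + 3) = l^3 - 4*l^2 - 29*l - 24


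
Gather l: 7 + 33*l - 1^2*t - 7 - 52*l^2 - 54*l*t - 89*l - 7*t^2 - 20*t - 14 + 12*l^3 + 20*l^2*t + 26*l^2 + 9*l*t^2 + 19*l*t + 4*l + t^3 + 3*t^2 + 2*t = 12*l^3 + l^2*(20*t - 26) + l*(9*t^2 - 35*t - 52) + t^3 - 4*t^2 - 19*t - 14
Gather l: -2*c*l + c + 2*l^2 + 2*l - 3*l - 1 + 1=c + 2*l^2 + l*(-2*c - 1)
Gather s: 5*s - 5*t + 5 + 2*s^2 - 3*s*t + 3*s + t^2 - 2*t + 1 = 2*s^2 + s*(8 - 3*t) + t^2 - 7*t + 6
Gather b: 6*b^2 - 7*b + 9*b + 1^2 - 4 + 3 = 6*b^2 + 2*b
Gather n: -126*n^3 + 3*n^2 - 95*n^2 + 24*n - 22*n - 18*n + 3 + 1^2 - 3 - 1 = -126*n^3 - 92*n^2 - 16*n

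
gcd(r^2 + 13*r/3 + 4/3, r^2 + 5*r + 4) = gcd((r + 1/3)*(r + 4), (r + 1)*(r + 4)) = r + 4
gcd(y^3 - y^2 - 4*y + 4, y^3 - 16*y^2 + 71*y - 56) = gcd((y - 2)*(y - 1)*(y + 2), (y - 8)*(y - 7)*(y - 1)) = y - 1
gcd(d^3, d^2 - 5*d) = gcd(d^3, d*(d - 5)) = d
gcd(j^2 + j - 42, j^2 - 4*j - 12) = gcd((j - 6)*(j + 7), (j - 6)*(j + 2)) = j - 6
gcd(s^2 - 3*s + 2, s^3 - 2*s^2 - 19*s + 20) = s - 1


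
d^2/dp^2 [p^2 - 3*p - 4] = 2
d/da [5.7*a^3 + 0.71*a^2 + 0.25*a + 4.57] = 17.1*a^2 + 1.42*a + 0.25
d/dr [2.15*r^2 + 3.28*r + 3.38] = 4.3*r + 3.28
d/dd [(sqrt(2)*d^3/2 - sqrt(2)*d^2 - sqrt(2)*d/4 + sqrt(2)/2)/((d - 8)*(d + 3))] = sqrt(2)*(2*d^4 - 20*d^3 - 123*d^2 + 188*d + 34)/(4*(d^4 - 10*d^3 - 23*d^2 + 240*d + 576))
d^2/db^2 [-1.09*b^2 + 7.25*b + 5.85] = -2.18000000000000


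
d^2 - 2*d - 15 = (d - 5)*(d + 3)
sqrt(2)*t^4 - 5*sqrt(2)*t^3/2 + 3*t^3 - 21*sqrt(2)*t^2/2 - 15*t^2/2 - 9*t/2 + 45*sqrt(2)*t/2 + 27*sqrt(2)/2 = (t - 3)*(t - 3*sqrt(2)/2)*(t + 3*sqrt(2))*(sqrt(2)*t + sqrt(2)/2)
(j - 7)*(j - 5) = j^2 - 12*j + 35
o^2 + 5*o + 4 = (o + 1)*(o + 4)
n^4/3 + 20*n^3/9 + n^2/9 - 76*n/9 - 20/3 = (n/3 + 1/3)*(n - 2)*(n + 5/3)*(n + 6)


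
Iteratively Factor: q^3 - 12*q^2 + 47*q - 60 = (q - 4)*(q^2 - 8*q + 15) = (q - 5)*(q - 4)*(q - 3)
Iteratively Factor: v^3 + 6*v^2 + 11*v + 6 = (v + 1)*(v^2 + 5*v + 6) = (v + 1)*(v + 2)*(v + 3)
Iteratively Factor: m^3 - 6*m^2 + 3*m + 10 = (m + 1)*(m^2 - 7*m + 10) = (m - 5)*(m + 1)*(m - 2)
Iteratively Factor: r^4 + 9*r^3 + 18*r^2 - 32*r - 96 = (r + 4)*(r^3 + 5*r^2 - 2*r - 24) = (r - 2)*(r + 4)*(r^2 + 7*r + 12) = (r - 2)*(r + 3)*(r + 4)*(r + 4)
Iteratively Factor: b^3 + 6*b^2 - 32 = (b + 4)*(b^2 + 2*b - 8) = (b - 2)*(b + 4)*(b + 4)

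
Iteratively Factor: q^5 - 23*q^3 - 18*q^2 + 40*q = (q + 2)*(q^4 - 2*q^3 - 19*q^2 + 20*q) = q*(q + 2)*(q^3 - 2*q^2 - 19*q + 20) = q*(q + 2)*(q + 4)*(q^2 - 6*q + 5) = q*(q - 1)*(q + 2)*(q + 4)*(q - 5)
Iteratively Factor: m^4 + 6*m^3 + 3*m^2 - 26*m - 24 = (m - 2)*(m^3 + 8*m^2 + 19*m + 12) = (m - 2)*(m + 1)*(m^2 + 7*m + 12) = (m - 2)*(m + 1)*(m + 4)*(m + 3)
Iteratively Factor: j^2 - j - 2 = (j + 1)*(j - 2)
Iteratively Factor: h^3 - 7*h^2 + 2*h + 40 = (h + 2)*(h^2 - 9*h + 20) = (h - 5)*(h + 2)*(h - 4)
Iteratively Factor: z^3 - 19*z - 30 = (z - 5)*(z^2 + 5*z + 6) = (z - 5)*(z + 3)*(z + 2)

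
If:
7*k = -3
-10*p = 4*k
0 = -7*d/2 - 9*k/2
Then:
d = 27/49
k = -3/7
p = 6/35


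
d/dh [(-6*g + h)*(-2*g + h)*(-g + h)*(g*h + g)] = g*(-12*g^3 + 40*g^2*h + 20*g^2 - 27*g*h^2 - 18*g*h + 4*h^3 + 3*h^2)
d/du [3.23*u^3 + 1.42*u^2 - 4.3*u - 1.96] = 9.69*u^2 + 2.84*u - 4.3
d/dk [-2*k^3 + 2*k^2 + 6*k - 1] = -6*k^2 + 4*k + 6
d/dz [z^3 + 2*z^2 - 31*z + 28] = 3*z^2 + 4*z - 31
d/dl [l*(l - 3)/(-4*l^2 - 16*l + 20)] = (-7*l^2 + 10*l - 15)/(4*(l^4 + 8*l^3 + 6*l^2 - 40*l + 25))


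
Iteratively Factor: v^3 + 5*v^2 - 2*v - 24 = (v + 3)*(v^2 + 2*v - 8) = (v - 2)*(v + 3)*(v + 4)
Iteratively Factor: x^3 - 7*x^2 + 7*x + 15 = (x - 3)*(x^2 - 4*x - 5) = (x - 3)*(x + 1)*(x - 5)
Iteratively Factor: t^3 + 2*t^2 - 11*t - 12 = (t + 4)*(t^2 - 2*t - 3) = (t - 3)*(t + 4)*(t + 1)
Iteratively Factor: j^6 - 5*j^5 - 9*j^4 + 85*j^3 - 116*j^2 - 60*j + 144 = (j - 3)*(j^5 - 2*j^4 - 15*j^3 + 40*j^2 + 4*j - 48) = (j - 3)*(j + 1)*(j^4 - 3*j^3 - 12*j^2 + 52*j - 48) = (j - 3)*(j - 2)*(j + 1)*(j^3 - j^2 - 14*j + 24) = (j - 3)^2*(j - 2)*(j + 1)*(j^2 + 2*j - 8) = (j - 3)^2*(j - 2)^2*(j + 1)*(j + 4)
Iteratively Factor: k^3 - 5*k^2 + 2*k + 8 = (k + 1)*(k^2 - 6*k + 8) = (k - 4)*(k + 1)*(k - 2)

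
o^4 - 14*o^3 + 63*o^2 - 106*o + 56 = (o - 7)*(o - 4)*(o - 2)*(o - 1)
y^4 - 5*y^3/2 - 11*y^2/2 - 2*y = y*(y - 4)*(y + 1/2)*(y + 1)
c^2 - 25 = (c - 5)*(c + 5)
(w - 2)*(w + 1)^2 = w^3 - 3*w - 2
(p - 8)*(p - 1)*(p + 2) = p^3 - 7*p^2 - 10*p + 16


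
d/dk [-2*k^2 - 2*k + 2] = -4*k - 2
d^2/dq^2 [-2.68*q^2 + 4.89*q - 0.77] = -5.36000000000000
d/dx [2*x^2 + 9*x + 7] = 4*x + 9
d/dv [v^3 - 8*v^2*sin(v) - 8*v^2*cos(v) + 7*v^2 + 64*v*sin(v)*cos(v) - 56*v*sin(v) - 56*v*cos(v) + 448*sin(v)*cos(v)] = -8*sqrt(2)*v^2*cos(v + pi/4) + 3*v^2 + 40*v*sin(v) - 72*v*cos(v) + 64*v*cos(2*v) + 14*v + 32*sin(2*v) - 56*sqrt(2)*sin(v + pi/4) + 448*cos(2*v)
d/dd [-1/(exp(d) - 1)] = 1/(4*sinh(d/2)^2)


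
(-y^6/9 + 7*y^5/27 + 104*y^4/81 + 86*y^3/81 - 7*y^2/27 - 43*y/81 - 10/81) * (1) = -y^6/9 + 7*y^5/27 + 104*y^4/81 + 86*y^3/81 - 7*y^2/27 - 43*y/81 - 10/81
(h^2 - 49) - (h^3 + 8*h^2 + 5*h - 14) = -h^3 - 7*h^2 - 5*h - 35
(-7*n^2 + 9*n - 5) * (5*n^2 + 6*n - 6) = -35*n^4 + 3*n^3 + 71*n^2 - 84*n + 30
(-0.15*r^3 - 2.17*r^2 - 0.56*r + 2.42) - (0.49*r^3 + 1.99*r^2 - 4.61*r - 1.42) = -0.64*r^3 - 4.16*r^2 + 4.05*r + 3.84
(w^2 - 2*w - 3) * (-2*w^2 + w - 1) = -2*w^4 + 5*w^3 + 3*w^2 - w + 3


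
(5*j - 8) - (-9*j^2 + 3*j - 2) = 9*j^2 + 2*j - 6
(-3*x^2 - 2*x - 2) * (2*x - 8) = -6*x^3 + 20*x^2 + 12*x + 16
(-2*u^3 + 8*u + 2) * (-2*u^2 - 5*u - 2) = 4*u^5 + 10*u^4 - 12*u^3 - 44*u^2 - 26*u - 4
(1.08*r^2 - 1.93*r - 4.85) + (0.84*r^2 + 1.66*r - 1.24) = 1.92*r^2 - 0.27*r - 6.09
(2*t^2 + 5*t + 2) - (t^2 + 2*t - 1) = t^2 + 3*t + 3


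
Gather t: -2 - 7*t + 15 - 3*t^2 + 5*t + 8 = -3*t^2 - 2*t + 21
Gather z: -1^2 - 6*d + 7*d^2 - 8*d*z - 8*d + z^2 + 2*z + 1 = 7*d^2 - 14*d + z^2 + z*(2 - 8*d)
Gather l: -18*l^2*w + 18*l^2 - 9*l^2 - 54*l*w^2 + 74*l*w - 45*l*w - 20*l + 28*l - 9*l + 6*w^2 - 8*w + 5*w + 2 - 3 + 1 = l^2*(9 - 18*w) + l*(-54*w^2 + 29*w - 1) + 6*w^2 - 3*w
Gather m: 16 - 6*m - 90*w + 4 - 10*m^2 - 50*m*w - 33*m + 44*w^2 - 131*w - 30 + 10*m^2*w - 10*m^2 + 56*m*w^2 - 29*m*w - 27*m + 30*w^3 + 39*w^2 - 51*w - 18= m^2*(10*w - 20) + m*(56*w^2 - 79*w - 66) + 30*w^3 + 83*w^2 - 272*w - 28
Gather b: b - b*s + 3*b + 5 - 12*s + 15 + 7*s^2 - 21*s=b*(4 - s) + 7*s^2 - 33*s + 20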